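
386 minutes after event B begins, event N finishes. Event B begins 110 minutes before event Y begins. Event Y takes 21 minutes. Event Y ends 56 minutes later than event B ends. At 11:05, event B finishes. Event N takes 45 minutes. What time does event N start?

15:31

Event Y ends at 11:05 + 56 min = 12:01.
Event Y starts at 12:01 − 21 min = 11:40.
Event B starts at 11:40 − 110 min = 09:50.
Event N ends at 09:50 + 386 min = 16:16.
Event N starts at 16:16 − 45 min = 15:31.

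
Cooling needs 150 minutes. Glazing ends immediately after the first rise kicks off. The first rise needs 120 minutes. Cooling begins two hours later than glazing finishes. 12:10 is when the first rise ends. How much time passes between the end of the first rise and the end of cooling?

The first rise starts at 12:10 − 120 min = 10:10.
So glazing ends at 10:10.
Cooling starts at 10:10 + 120 min = 12:10.
Cooling ends at 12:10 + 150 min = 14:40.
From 12:10 to 14:40 is 2 h 30 min.

2 h 30 min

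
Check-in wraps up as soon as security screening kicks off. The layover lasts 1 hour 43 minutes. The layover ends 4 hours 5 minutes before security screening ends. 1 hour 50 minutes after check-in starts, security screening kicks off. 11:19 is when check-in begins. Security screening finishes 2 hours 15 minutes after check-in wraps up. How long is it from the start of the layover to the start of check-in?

Security screening starts at 11:19 + 110 min = 13:09.
So check-in ends at 13:09.
Security screening ends at 13:09 + 135 min = 15:24.
The layover ends at 15:24 − 245 min = 11:19.
The layover starts at 11:19 − 103 min = 09:36.
From 09:36 to 11:19 is 103 minutes.

103 minutes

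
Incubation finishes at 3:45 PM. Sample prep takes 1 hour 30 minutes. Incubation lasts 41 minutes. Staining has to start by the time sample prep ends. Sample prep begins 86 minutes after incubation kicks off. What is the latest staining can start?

6:00 PM

Incubation starts at 3:45 PM − 41 min = 3:04 PM.
Sample prep starts at 3:04 PM + 86 min = 4:30 PM.
Sample prep ends at 4:30 PM + 90 min = 6:00 PM.
Staining is bounded by sample prep, so the latest it can start is 6:00 PM.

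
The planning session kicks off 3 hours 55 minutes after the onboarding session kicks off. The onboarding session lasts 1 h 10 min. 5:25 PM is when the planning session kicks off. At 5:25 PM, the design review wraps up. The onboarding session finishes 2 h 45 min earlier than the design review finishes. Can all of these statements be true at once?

Yes

The onboarding session ends at 5:25 PM − 165 min = 2:40 PM.
The onboarding session starts at 2:40 PM − 70 min = 1:30 PM.
The planning session starts at 1:30 PM + 235 min = 5:25 PM.
That matches the stated 5:25 PM, so the schedule is consistent.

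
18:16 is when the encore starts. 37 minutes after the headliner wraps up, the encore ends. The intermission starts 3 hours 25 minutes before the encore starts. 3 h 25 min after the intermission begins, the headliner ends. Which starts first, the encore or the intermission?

The intermission starts at 18:16 − 205 min = 14:51.
The encore starts at 18:16 and the intermission starts at 14:51, so the intermission is first.

the intermission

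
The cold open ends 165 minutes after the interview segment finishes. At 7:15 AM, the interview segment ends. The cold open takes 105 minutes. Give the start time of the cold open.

The cold open ends at 7:15 AM + 165 min = 10:00 AM.
The cold open starts at 10:00 AM − 105 min = 8:15 AM.

8:15 AM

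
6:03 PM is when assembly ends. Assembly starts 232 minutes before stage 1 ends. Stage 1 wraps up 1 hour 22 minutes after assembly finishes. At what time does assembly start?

Stage 1 ends at 6:03 PM + 82 min = 7:25 PM.
Assembly starts at 7:25 PM − 232 min = 3:33 PM.

3:33 PM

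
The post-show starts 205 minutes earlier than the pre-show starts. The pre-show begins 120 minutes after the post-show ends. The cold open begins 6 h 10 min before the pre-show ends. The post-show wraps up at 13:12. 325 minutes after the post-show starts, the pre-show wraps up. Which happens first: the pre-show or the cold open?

The pre-show starts at 13:12 + 120 min = 15:12.
The post-show starts at 15:12 − 205 min = 11:47.
The pre-show ends at 11:47 + 325 min = 17:12.
The cold open starts at 17:12 − 370 min = 11:02.
The pre-show starts at 15:12 and the cold open starts at 11:02, so the cold open is first.

the cold open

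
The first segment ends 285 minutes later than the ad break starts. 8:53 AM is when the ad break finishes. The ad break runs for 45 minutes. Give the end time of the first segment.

12:53 PM

The ad break starts at 8:53 AM − 45 min = 8:08 AM.
The first segment ends at 8:08 AM + 285 min = 12:53 PM.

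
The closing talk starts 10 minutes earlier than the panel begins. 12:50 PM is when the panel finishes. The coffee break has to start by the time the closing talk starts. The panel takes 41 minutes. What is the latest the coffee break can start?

The panel starts at 12:50 PM − 41 min = 12:09 PM.
The closing talk starts at 12:09 PM − 10 min = 11:59 AM.
The coffee break is bounded by the closing talk, so the latest it can start is 11:59 AM.

11:59 AM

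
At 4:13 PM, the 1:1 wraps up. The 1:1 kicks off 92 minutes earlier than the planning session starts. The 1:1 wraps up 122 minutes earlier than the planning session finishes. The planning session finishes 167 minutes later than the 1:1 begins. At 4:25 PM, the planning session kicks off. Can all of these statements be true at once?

The 1:1 starts at 4:25 PM − 92 min = 2:53 PM.
The planning session ends at 2:53 PM + 167 min = 5:40 PM.
The 1:1 ends at 5:40 PM − 122 min = 3:38 PM.
But the 1:1 is also said to end at 4:13 PM — a 35-minute conflict.

No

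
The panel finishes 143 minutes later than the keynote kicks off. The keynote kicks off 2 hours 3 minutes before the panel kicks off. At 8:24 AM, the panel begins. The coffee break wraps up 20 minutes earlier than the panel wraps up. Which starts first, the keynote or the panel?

the keynote

The keynote starts at 8:24 AM − 123 min = 6:21 AM.
The keynote starts at 6:21 AM and the panel starts at 8:24 AM, so the keynote is first.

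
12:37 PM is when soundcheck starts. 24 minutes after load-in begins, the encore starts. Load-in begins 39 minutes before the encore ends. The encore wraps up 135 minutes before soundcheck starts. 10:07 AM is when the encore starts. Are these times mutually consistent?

Yes

The encore ends at 12:37 PM − 135 min = 10:22 AM.
Load-in starts at 10:22 AM − 39 min = 9:43 AM.
The encore starts at 9:43 AM + 24 min = 10:07 AM.
That matches the stated 10:07 AM, so the schedule is consistent.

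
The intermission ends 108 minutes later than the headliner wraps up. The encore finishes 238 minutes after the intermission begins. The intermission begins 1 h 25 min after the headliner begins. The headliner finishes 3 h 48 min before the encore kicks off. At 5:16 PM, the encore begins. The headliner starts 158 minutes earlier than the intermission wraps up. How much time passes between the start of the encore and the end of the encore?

45 minutes

The headliner ends at 5:16 PM − 228 min = 1:28 PM.
The intermission ends at 1:28 PM + 108 min = 3:16 PM.
The headliner starts at 3:16 PM − 158 min = 12:38 PM.
The intermission starts at 12:38 PM + 85 min = 2:03 PM.
The encore ends at 2:03 PM + 238 min = 6:01 PM.
From 5:16 PM to 6:01 PM is 45 minutes.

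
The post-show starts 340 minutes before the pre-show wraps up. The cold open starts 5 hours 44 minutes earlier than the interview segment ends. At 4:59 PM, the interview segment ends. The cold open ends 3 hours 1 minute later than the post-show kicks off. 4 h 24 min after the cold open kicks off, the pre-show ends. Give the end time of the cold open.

The cold open starts at 4:59 PM − 344 min = 11:15 AM.
The pre-show ends at 11:15 AM + 264 min = 3:39 PM.
The post-show starts at 3:39 PM − 340 min = 9:59 AM.
The cold open ends at 9:59 AM + 181 min = 1:00 PM.

1:00 PM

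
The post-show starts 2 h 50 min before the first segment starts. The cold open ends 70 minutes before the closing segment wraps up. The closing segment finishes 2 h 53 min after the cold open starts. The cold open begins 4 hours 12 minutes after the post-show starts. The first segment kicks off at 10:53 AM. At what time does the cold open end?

1:58 PM

The post-show starts at 10:53 AM − 170 min = 8:03 AM.
The cold open starts at 8:03 AM + 252 min = 12:15 PM.
The closing segment ends at 12:15 PM + 173 min = 3:08 PM.
The cold open ends at 3:08 PM − 70 min = 1:58 PM.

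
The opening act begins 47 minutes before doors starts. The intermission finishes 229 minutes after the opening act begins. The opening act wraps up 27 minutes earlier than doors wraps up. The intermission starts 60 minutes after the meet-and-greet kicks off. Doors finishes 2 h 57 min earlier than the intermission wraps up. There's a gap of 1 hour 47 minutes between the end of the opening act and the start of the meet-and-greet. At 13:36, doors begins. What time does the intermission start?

16:01

The opening act starts at 13:36 − 47 min = 12:49.
The intermission ends at 12:49 + 229 min = 16:38.
Doors ends at 16:38 − 177 min = 13:41.
The opening act ends at 13:41 − 27 min = 13:14.
The meet-and-greet starts at 13:14 + 107 min = 15:01.
The intermission starts at 15:01 + 60 min = 16:01.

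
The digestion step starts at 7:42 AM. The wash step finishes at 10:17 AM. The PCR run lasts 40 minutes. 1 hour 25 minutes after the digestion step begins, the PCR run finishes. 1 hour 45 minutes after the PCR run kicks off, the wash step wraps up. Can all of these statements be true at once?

The PCR run ends at 7:42 AM + 85 min = 9:07 AM.
The PCR run starts at 9:07 AM − 40 min = 8:27 AM.
The wash step ends at 8:27 AM + 105 min = 10:12 AM.
But the wash step is also said to end at 10:17 AM — a 5-minute conflict.

No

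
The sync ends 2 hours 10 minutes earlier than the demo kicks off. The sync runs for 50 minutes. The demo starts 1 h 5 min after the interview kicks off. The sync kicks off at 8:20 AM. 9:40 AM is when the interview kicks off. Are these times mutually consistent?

No

The demo starts at 9:40 AM + 65 min = 10:45 AM.
The sync ends at 10:45 AM − 130 min = 8:35 AM.
The sync starts at 8:35 AM − 50 min = 7:45 AM.
But the sync is also said to start at 8:20 AM — a 35-minute conflict.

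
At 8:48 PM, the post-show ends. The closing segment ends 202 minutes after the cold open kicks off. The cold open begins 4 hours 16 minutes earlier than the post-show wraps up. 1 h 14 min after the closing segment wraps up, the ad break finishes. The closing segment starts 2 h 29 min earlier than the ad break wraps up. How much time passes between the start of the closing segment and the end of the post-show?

129 minutes

The cold open starts at 8:48 PM − 256 min = 4:32 PM.
The closing segment ends at 4:32 PM + 202 min = 7:54 PM.
The ad break ends at 7:54 PM + 74 min = 9:08 PM.
The closing segment starts at 9:08 PM − 149 min = 6:39 PM.
From 6:39 PM to 8:48 PM is 129 minutes.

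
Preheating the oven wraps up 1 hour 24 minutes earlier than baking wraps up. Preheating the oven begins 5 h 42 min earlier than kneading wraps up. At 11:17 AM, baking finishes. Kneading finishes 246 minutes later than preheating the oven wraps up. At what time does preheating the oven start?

8:17 AM

Preheating the oven ends at 11:17 AM − 84 min = 9:53 AM.
Kneading ends at 9:53 AM + 246 min = 1:59 PM.
Preheating the oven starts at 1:59 PM − 342 min = 8:17 AM.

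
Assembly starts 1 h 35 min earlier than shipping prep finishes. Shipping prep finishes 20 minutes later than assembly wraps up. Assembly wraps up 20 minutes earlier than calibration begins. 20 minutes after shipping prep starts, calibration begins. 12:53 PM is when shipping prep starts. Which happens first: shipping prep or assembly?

assembly

Calibration starts at 12:53 PM + 20 min = 1:13 PM.
Assembly ends at 1:13 PM − 20 min = 12:53 PM.
Shipping prep ends at 12:53 PM + 20 min = 1:13 PM.
Assembly starts at 1:13 PM − 95 min = 11:38 AM.
Shipping prep starts at 12:53 PM and assembly starts at 11:38 AM, so assembly is first.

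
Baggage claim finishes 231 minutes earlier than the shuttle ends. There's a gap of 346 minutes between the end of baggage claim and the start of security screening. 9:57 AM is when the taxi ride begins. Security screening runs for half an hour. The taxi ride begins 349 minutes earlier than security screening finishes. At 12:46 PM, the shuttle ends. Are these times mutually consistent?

No

Baggage claim ends at 12:46 PM − 231 min = 8:55 AM.
Security screening starts at 8:55 AM + 346 min = 2:41 PM.
Security screening ends at 2:41 PM + 30 min = 3:11 PM.
The taxi ride starts at 3:11 PM − 349 min = 9:22 AM.
But the taxi ride is also said to start at 9:57 AM — a 35-minute conflict.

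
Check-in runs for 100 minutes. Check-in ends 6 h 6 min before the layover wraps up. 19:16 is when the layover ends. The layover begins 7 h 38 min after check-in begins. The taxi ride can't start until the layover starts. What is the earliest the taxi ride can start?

19:08

Check-in ends at 19:16 − 366 min = 13:10.
Check-in starts at 13:10 − 100 min = 11:30.
The layover starts at 11:30 + 458 min = 19:08.
The taxi ride is bounded by the layover, so the earliest it can start is 19:08.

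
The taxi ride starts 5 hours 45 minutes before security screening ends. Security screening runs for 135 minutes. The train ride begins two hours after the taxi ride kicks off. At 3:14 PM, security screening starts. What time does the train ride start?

Security screening ends at 3:14 PM + 135 min = 5:29 PM.
The taxi ride starts at 5:29 PM − 345 min = 11:44 AM.
The train ride starts at 11:44 AM + 120 min = 1:44 PM.

1:44 PM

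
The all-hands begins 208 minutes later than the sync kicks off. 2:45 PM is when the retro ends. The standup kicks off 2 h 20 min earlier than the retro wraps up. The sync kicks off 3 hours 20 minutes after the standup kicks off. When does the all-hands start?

7:13 PM

The standup starts at 2:45 PM − 140 min = 12:25 PM.
The sync starts at 12:25 PM + 200 min = 3:45 PM.
The all-hands starts at 3:45 PM + 208 min = 7:13 PM.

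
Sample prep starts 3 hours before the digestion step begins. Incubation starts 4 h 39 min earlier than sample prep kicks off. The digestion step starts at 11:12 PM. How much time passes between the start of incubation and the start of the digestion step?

Sample prep starts at 11:12 PM − 180 min = 8:12 PM.
Incubation starts at 8:12 PM − 279 min = 3:33 PM.
From 3:33 PM to 11:12 PM is 7 hours 39 minutes.

7 hours 39 minutes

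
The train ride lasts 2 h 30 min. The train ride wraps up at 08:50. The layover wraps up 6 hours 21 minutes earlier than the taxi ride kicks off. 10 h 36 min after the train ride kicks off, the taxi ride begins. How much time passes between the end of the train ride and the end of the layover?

The train ride starts at 08:50 − 150 min = 06:20.
The taxi ride starts at 06:20 + 636 min = 16:56.
The layover ends at 16:56 − 381 min = 10:35.
From 08:50 to 10:35 is 1 h 45 min.

1 h 45 min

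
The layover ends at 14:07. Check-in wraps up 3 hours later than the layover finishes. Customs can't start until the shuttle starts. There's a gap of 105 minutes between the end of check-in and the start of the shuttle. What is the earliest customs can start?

18:52

Check-in ends at 14:07 + 180 min = 17:07.
The shuttle starts at 17:07 + 105 min = 18:52.
Customs is bounded by the shuttle, so the earliest it can start is 18:52.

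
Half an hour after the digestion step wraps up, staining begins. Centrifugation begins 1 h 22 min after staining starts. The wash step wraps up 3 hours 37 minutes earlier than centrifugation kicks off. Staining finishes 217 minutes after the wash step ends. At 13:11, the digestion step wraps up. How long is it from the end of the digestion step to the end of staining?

Staining starts at 13:11 + 30 min = 13:41.
Centrifugation starts at 13:41 + 82 min = 15:03.
The wash step ends at 15:03 − 217 min = 11:26.
Staining ends at 11:26 + 217 min = 15:03.
From 13:11 to 15:03 is 112 minutes.

112 minutes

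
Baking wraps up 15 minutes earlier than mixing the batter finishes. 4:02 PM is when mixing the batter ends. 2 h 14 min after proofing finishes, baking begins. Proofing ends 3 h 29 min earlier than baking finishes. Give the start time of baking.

Baking ends at 4:02 PM − 15 min = 3:47 PM.
Proofing ends at 3:47 PM − 209 min = 12:18 PM.
Baking starts at 12:18 PM + 134 min = 2:32 PM.

2:32 PM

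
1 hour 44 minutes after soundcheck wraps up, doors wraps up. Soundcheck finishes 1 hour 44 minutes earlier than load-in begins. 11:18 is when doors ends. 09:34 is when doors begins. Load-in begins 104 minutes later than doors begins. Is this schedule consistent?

Yes

Load-in starts at 09:34 + 104 min = 11:18.
Soundcheck ends at 11:18 − 104 min = 09:34.
Doors ends at 09:34 + 104 min = 11:18.
That matches the stated 11:18, so the schedule is consistent.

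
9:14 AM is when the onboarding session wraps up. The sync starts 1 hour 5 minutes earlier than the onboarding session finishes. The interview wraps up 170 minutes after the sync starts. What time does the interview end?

10:59 AM

The sync starts at 9:14 AM − 65 min = 8:09 AM.
The interview ends at 8:09 AM + 170 min = 10:59 AM.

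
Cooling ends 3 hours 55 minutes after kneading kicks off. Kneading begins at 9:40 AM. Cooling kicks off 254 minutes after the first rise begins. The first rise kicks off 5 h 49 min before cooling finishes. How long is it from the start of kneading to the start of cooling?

2 h 20 min

Cooling ends at 9:40 AM + 235 min = 1:35 PM.
The first rise starts at 1:35 PM − 349 min = 7:46 AM.
Cooling starts at 7:46 AM + 254 min = 12:00 PM.
From 9:40 AM to 12:00 PM is 2 h 20 min.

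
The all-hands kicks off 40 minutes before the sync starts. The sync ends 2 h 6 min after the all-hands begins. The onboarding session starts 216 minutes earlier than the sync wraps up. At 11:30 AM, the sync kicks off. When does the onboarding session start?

9:20 AM

The all-hands starts at 11:30 AM − 40 min = 10:50 AM.
The sync ends at 10:50 AM + 126 min = 12:56 PM.
The onboarding session starts at 12:56 PM − 216 min = 9:20 AM.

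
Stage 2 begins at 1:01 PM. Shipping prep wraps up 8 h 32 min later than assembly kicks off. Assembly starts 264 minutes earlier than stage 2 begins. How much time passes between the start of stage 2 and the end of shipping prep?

4 hours 8 minutes

Assembly starts at 1:01 PM − 264 min = 8:37 AM.
Shipping prep ends at 8:37 AM + 512 min = 5:09 PM.
From 1:01 PM to 5:09 PM is 4 hours 8 minutes.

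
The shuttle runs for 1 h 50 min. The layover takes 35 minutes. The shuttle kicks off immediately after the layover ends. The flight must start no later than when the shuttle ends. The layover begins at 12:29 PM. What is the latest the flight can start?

The layover ends at 12:29 PM + 35 min = 1:04 PM.
So the shuttle starts at 1:04 PM.
The shuttle ends at 1:04 PM + 110 min = 2:54 PM.
The flight is bounded by the shuttle, so the latest it can start is 2:54 PM.

2:54 PM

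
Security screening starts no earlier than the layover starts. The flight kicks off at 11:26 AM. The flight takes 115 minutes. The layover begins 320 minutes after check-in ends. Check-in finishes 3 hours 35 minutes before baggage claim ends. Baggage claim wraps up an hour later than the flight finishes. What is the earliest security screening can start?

4:06 PM

The flight ends at 11:26 AM + 115 min = 1:21 PM.
Baggage claim ends at 1:21 PM + 60 min = 2:21 PM.
Check-in ends at 2:21 PM − 215 min = 10:46 AM.
The layover starts at 10:46 AM + 320 min = 4:06 PM.
Security screening is bounded by the layover, so the earliest it can start is 4:06 PM.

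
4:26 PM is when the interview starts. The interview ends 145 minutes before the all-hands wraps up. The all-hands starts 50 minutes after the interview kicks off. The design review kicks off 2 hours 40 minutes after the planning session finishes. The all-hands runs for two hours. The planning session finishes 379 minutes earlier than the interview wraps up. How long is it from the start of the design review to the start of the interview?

3 hours 14 minutes

The all-hands starts at 4:26 PM + 50 min = 5:16 PM.
The all-hands ends at 5:16 PM + 120 min = 7:16 PM.
The interview ends at 7:16 PM − 145 min = 4:51 PM.
The planning session ends at 4:51 PM − 379 min = 10:32 AM.
The design review starts at 10:32 AM + 160 min = 1:12 PM.
From 1:12 PM to 4:26 PM is 3 hours 14 minutes.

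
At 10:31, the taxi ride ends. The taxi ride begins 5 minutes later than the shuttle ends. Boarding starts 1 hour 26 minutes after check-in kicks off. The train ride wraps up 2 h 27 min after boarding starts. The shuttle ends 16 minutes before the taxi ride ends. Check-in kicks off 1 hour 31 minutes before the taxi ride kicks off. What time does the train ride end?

The shuttle ends at 10:31 − 16 min = 10:15.
The taxi ride starts at 10:15 + 5 min = 10:20.
Check-in starts at 10:20 − 91 min = 08:49.
Boarding starts at 08:49 + 86 min = 10:15.
The train ride ends at 10:15 + 147 min = 12:42.

12:42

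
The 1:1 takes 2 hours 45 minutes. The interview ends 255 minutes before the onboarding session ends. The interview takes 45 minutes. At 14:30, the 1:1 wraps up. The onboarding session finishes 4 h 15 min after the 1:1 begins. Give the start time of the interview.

The 1:1 starts at 14:30 − 165 min = 11:45.
The onboarding session ends at 11:45 + 255 min = 16:00.
The interview ends at 16:00 − 255 min = 11:45.
The interview starts at 11:45 − 45 min = 11:00.

11:00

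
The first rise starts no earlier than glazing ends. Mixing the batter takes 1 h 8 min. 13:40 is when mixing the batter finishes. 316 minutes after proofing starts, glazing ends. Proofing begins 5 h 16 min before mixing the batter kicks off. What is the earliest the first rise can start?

Mixing the batter starts at 13:40 − 68 min = 12:32.
Proofing starts at 12:32 − 316 min = 07:16.
Glazing ends at 07:16 + 316 min = 12:32.
The first rise is bounded by glazing, so the earliest it can start is 12:32.

12:32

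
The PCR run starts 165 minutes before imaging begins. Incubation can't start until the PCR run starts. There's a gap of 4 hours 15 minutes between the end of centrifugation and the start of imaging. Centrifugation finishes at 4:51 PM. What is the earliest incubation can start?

Imaging starts at 4:51 PM + 255 min = 9:06 PM.
The PCR run starts at 9:06 PM − 165 min = 6:21 PM.
Incubation is bounded by the PCR run, so the earliest it can start is 6:21 PM.

6:21 PM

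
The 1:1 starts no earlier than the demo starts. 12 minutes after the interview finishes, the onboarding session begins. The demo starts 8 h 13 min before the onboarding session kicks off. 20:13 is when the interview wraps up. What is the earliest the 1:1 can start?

12:12

The onboarding session starts at 20:13 + 12 min = 20:25.
The demo starts at 20:25 − 493 min = 12:12.
The 1:1 is bounded by the demo, so the earliest it can start is 12:12.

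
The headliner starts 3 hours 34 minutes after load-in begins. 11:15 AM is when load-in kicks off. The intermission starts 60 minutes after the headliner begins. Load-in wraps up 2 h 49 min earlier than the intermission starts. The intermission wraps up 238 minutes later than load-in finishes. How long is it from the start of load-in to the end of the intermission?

5 hours 43 minutes

The headliner starts at 11:15 AM + 214 min = 2:49 PM.
The intermission starts at 2:49 PM + 60 min = 3:49 PM.
Load-in ends at 3:49 PM − 169 min = 1:00 PM.
The intermission ends at 1:00 PM + 238 min = 4:58 PM.
From 11:15 AM to 4:58 PM is 5 hours 43 minutes.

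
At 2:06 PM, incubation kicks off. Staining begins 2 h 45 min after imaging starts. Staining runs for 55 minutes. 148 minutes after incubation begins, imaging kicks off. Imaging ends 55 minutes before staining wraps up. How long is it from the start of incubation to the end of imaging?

313 minutes

Imaging starts at 2:06 PM + 148 min = 4:34 PM.
Staining starts at 4:34 PM + 165 min = 7:19 PM.
Staining ends at 7:19 PM + 55 min = 8:14 PM.
Imaging ends at 8:14 PM − 55 min = 7:19 PM.
From 2:06 PM to 7:19 PM is 313 minutes.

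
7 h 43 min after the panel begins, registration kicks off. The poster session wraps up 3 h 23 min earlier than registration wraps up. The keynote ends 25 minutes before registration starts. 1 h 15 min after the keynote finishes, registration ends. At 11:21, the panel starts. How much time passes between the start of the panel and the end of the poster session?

310 minutes

Registration starts at 11:21 + 463 min = 19:04.
The keynote ends at 19:04 − 25 min = 18:39.
Registration ends at 18:39 + 75 min = 19:54.
The poster session ends at 19:54 − 203 min = 16:31.
From 11:21 to 16:31 is 310 minutes.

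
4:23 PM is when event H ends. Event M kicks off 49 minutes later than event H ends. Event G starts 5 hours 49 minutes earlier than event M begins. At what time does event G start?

Event M starts at 4:23 PM + 49 min = 5:12 PM.
Event G starts at 5:12 PM − 349 min = 11:23 AM.

11:23 AM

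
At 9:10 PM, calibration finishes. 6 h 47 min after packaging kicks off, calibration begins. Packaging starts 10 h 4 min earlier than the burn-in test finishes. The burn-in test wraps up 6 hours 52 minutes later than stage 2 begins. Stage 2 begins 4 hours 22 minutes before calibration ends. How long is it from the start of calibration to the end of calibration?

47 minutes

Stage 2 starts at 9:10 PM − 262 min = 4:48 PM.
The burn-in test ends at 4:48 PM + 412 min = 11:40 PM.
Packaging starts at 11:40 PM − 604 min = 1:36 PM.
Calibration starts at 1:36 PM + 407 min = 8:23 PM.
From 8:23 PM to 9:10 PM is 47 minutes.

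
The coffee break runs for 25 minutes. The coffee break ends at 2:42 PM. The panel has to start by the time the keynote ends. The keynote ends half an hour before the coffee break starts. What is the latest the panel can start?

1:47 PM

The coffee break starts at 2:42 PM − 25 min = 2:17 PM.
The keynote ends at 2:17 PM − 30 min = 1:47 PM.
The panel is bounded by the keynote, so the latest it can start is 1:47 PM.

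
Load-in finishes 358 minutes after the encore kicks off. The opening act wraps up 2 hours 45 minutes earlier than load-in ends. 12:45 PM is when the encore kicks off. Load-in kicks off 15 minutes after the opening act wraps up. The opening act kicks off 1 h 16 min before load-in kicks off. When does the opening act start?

Load-in ends at 12:45 PM + 358 min = 6:43 PM.
The opening act ends at 6:43 PM − 165 min = 3:58 PM.
Load-in starts at 3:58 PM + 15 min = 4:13 PM.
The opening act starts at 4:13 PM − 76 min = 2:57 PM.

2:57 PM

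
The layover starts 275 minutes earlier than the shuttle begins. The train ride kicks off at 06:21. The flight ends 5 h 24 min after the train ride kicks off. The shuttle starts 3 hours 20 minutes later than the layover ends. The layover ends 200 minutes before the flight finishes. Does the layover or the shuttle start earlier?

the layover

The flight ends at 06:21 + 324 min = 11:45.
The layover ends at 11:45 − 200 min = 08:25.
The shuttle starts at 08:25 + 200 min = 11:45.
The layover starts at 11:45 − 275 min = 07:10.
The layover starts at 07:10 and the shuttle starts at 11:45, so the layover is first.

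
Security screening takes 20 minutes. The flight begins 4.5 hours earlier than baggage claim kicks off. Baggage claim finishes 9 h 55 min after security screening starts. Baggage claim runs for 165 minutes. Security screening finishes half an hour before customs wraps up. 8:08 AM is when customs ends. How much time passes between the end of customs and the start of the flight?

1 h 50 min

Security screening ends at 8:08 AM − 30 min = 7:38 AM.
Security screening starts at 7:38 AM − 20 min = 7:18 AM.
Baggage claim ends at 7:18 AM + 595 min = 5:13 PM.
Baggage claim starts at 5:13 PM − 165 min = 2:28 PM.
The flight starts at 2:28 PM − 270 min = 9:58 AM.
From 8:08 AM to 9:58 AM is 1 h 50 min.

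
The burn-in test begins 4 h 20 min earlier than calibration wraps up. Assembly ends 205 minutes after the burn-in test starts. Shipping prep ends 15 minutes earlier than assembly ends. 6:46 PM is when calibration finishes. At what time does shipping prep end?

5:36 PM

The burn-in test starts at 6:46 PM − 260 min = 2:26 PM.
Assembly ends at 2:26 PM + 205 min = 5:51 PM.
Shipping prep ends at 5:51 PM − 15 min = 5:36 PM.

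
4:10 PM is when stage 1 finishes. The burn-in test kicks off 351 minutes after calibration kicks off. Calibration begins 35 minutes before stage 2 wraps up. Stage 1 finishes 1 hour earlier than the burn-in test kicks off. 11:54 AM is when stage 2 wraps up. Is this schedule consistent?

Yes

Calibration starts at 11:54 AM − 35 min = 11:19 AM.
The burn-in test starts at 11:19 AM + 351 min = 5:10 PM.
Stage 1 ends at 5:10 PM − 60 min = 4:10 PM.
That matches the stated 4:10 PM, so the schedule is consistent.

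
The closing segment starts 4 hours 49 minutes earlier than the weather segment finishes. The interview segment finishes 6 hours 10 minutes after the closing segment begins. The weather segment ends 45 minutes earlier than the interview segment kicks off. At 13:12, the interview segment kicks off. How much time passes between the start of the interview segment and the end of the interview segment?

The weather segment ends at 13:12 − 45 min = 12:27.
The closing segment starts at 12:27 − 289 min = 07:38.
The interview segment ends at 07:38 + 370 min = 13:48.
From 13:12 to 13:48 is 36 minutes.

36 minutes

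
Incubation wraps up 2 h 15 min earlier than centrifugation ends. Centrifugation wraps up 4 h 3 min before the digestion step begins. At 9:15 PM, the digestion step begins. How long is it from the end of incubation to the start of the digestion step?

6 h 18 min

Centrifugation ends at 9:15 PM − 243 min = 5:12 PM.
Incubation ends at 5:12 PM − 135 min = 2:57 PM.
From 2:57 PM to 9:15 PM is 6 h 18 min.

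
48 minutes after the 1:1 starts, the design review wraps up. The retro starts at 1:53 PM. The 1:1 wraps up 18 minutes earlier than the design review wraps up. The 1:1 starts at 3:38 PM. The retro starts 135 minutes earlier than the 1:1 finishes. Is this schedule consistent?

Yes

The design review ends at 3:38 PM + 48 min = 4:26 PM.
The 1:1 ends at 4:26 PM − 18 min = 4:08 PM.
The retro starts at 4:08 PM − 135 min = 1:53 PM.
That matches the stated 1:53 PM, so the schedule is consistent.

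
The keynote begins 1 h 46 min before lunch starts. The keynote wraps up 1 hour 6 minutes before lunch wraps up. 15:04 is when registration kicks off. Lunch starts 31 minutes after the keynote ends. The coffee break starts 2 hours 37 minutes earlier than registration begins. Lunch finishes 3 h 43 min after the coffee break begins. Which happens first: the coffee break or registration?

The coffee break starts at 15:04 − 157 min = 12:27.
The coffee break starts at 12:27 and registration starts at 15:04, so the coffee break is first.

the coffee break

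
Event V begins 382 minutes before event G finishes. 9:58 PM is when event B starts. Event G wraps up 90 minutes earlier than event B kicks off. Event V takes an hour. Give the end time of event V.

Event G ends at 9:58 PM − 90 min = 8:28 PM.
Event V starts at 8:28 PM − 382 min = 2:06 PM.
Event V ends at 2:06 PM + 60 min = 3:06 PM.

3:06 PM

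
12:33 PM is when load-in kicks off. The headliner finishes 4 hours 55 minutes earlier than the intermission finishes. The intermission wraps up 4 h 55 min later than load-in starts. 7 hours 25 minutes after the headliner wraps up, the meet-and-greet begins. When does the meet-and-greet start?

7:58 PM

The intermission ends at 12:33 PM + 295 min = 5:28 PM.
The headliner ends at 5:28 PM − 295 min = 12:33 PM.
The meet-and-greet starts at 12:33 PM + 445 min = 7:58 PM.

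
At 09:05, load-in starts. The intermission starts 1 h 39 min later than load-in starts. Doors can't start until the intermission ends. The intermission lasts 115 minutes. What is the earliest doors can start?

12:39

The intermission starts at 09:05 + 99 min = 10:44.
The intermission ends at 10:44 + 115 min = 12:39.
Doors is bounded by the intermission, so the earliest it can start is 12:39.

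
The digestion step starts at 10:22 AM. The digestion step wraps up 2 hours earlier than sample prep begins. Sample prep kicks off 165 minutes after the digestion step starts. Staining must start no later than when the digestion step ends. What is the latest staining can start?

11:07 AM

Sample prep starts at 10:22 AM + 165 min = 1:07 PM.
The digestion step ends at 1:07 PM − 120 min = 11:07 AM.
Staining is bounded by the digestion step, so the latest it can start is 11:07 AM.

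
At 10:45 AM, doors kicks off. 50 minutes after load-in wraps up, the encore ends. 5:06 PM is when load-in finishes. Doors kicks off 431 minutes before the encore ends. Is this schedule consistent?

Yes

The encore ends at 5:06 PM + 50 min = 5:56 PM.
Doors starts at 5:56 PM − 431 min = 10:45 AM.
That matches the stated 10:45 AM, so the schedule is consistent.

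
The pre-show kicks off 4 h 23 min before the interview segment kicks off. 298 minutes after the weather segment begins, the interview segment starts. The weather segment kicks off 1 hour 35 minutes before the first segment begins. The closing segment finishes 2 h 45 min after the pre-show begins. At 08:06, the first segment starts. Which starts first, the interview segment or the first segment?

the first segment

The weather segment starts at 08:06 − 95 min = 06:31.
The interview segment starts at 06:31 + 298 min = 11:29.
The interview segment starts at 11:29 and the first segment starts at 08:06, so the first segment is first.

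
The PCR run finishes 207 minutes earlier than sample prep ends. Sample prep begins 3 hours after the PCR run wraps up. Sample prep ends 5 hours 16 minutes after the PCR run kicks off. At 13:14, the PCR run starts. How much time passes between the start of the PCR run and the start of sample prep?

289 minutes

Sample prep ends at 13:14 + 316 min = 18:30.
The PCR run ends at 18:30 − 207 min = 15:03.
Sample prep starts at 15:03 + 180 min = 18:03.
From 13:14 to 18:03 is 289 minutes.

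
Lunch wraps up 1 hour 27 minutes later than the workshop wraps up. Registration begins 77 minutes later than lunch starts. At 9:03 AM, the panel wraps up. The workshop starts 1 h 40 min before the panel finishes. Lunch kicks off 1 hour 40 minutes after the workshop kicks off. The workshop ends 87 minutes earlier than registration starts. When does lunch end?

The workshop starts at 9:03 AM − 100 min = 7:23 AM.
Lunch starts at 7:23 AM + 100 min = 9:03 AM.
Registration starts at 9:03 AM + 77 min = 10:20 AM.
The workshop ends at 10:20 AM − 87 min = 8:53 AM.
Lunch ends at 8:53 AM + 87 min = 10:20 AM.

10:20 AM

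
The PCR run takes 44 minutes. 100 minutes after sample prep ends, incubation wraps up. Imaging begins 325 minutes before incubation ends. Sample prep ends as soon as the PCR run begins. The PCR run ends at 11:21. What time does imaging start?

06:52

The PCR run starts at 11:21 − 44 min = 10:37.
So sample prep ends at 10:37.
Incubation ends at 10:37 + 100 min = 12:17.
Imaging starts at 12:17 − 325 min = 06:52.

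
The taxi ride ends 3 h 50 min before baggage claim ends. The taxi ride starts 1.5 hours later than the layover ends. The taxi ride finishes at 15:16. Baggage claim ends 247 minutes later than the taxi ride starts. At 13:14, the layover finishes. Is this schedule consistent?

The taxi ride starts at 13:14 + 90 min = 14:44.
Baggage claim ends at 14:44 + 247 min = 18:51.
The taxi ride ends at 18:51 − 230 min = 15:01.
But the taxi ride is also said to end at 15:16 — a 15-minute conflict.

No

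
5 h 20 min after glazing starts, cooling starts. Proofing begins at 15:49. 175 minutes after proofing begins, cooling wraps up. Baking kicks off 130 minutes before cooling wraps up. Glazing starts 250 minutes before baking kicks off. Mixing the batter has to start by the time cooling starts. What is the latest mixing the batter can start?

Cooling ends at 15:49 + 175 min = 18:44.
Baking starts at 18:44 − 130 min = 16:34.
Glazing starts at 16:34 − 250 min = 12:24.
Cooling starts at 12:24 + 320 min = 17:44.
Mixing the batter is bounded by cooling, so the latest it can start is 17:44.

17:44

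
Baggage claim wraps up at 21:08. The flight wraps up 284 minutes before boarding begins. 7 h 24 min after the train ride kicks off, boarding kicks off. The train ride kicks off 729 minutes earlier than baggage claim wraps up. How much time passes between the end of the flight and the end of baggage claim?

569 minutes

The train ride starts at 21:08 − 729 min = 08:59.
Boarding starts at 08:59 + 444 min = 16:23.
The flight ends at 16:23 − 284 min = 11:39.
From 11:39 to 21:08 is 569 minutes.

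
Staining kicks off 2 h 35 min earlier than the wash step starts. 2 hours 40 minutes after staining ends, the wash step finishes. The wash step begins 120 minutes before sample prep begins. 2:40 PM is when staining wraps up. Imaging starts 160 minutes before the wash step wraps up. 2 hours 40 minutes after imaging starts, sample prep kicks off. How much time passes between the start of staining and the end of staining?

The wash step ends at 2:40 PM + 160 min = 5:20 PM.
Imaging starts at 5:20 PM − 160 min = 2:40 PM.
Sample prep starts at 2:40 PM + 160 min = 5:20 PM.
The wash step starts at 5:20 PM − 120 min = 3:20 PM.
Staining starts at 3:20 PM − 155 min = 12:45 PM.
From 12:45 PM to 2:40 PM is 1 h 55 min.

1 h 55 min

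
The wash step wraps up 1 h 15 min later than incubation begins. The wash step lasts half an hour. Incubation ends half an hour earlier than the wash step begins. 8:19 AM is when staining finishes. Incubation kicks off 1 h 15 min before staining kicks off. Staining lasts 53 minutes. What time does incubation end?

6:26 AM

Staining starts at 8:19 AM − 53 min = 7:26 AM.
Incubation starts at 7:26 AM − 75 min = 6:11 AM.
The wash step ends at 6:11 AM + 75 min = 7:26 AM.
The wash step starts at 7:26 AM − 30 min = 6:56 AM.
Incubation ends at 6:56 AM − 30 min = 6:26 AM.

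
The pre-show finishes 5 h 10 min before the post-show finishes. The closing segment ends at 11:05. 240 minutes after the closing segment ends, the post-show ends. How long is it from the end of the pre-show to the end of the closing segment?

70 minutes

The post-show ends at 11:05 + 240 min = 15:05.
The pre-show ends at 15:05 − 310 min = 09:55.
From 09:55 to 11:05 is 70 minutes.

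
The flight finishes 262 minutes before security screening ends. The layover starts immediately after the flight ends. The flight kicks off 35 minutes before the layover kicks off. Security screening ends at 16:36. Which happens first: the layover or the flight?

the flight

The flight ends at 16:36 − 262 min = 12:14.
So the layover starts at 12:14.
The flight starts at 12:14 − 35 min = 11:39.
The layover starts at 12:14 and the flight starts at 11:39, so the flight is first.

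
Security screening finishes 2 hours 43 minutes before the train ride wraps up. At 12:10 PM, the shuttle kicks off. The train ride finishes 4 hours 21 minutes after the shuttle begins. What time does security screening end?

1:48 PM

The train ride ends at 12:10 PM + 261 min = 4:31 PM.
Security screening ends at 4:31 PM − 163 min = 1:48 PM.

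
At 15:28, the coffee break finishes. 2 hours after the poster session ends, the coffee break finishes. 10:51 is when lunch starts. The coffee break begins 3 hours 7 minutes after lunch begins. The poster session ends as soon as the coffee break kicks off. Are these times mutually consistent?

The coffee break starts at 10:51 + 187 min = 13:58.
So the poster session ends at 13:58.
The coffee break ends at 13:58 + 120 min = 15:58.
But the coffee break is also said to end at 15:28 — a 30-minute conflict.

No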